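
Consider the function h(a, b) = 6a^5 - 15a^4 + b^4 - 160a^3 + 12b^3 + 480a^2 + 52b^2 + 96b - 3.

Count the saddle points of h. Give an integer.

6

h separates as a function of a plus a function of b, so ∇h=0 decouples.
∂h/∂a = 30a(a - 4)(a - 2)(a + 4) = 0 at a ∈ {-4, 0, 2, 4}; ∂h/∂b = 4(b + 2)(b + 3)(b + 4) = 0 at b ∈ {-4, -3, -2}.
The Hessian is diagonal: diag(h_aa, h_bb). Second derivatives: h_aa(-4)=-5760, h_aa(0)=960, h_aa(2)=-720, h_aa(4)=1920; h_bb(-4)=8, h_bb(-3)=-4, h_bb(-2)=8.
Saddle points occur where the two diagonal entries have opposite signs: (-4, -4), (-4, -2), (0, -3), (2, -4), (2, -2), (4, -3). Count: 6.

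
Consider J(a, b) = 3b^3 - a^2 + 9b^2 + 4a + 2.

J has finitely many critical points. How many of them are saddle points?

1

J separates as a function of a plus a function of b, so ∇J=0 decouples.
∂J/∂a = -2(a - 2) = 0 at a ∈ {2}; ∂J/∂b = 9b(b + 2) = 0 at b ∈ {-2, 0}.
The Hessian is diagonal: diag(J_aa, J_bb). Second derivatives: J_aa(2)=-2; J_bb(-2)=-18, J_bb(0)=18.
Saddle points occur where the two diagonal entries have opposite signs: (2, 0). Count: 1.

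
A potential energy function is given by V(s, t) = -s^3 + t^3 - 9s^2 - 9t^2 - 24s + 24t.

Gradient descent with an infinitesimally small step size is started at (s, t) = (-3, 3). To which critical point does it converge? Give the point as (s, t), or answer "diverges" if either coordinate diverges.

V is separable, so gradient descent decouples: s follows -∂V/∂s, t follows -∂V/∂t.
∂V/∂s = -3(s + 2)(s + 4); at s=-3 this is 3, so s decreases.
∂V/∂t = 3(t - 4)(t - 2); at t=3 this is -3, so t increases.
s converges to its nearest critical value -4 (a local min of the s-part); t converges to 4. The iterate converges to (-4, 4).

(-4, 4)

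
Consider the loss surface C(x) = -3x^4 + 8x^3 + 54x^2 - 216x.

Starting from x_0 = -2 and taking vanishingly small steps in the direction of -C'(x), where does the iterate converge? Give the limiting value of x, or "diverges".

2

C'(x) = -12(x - 3)(x - 2)(x + 3), so C'(-2) = -240.
Gradient descent moves in the -C' direction, i.e. x is increasing.
The nearest critical point in that direction is x = 2, where C'' = 60 > 0 (a local minimum). The iterate converges there.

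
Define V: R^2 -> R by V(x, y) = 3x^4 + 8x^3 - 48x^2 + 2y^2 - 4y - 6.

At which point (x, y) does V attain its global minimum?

(-4, 1)

V(x,y) separates as P(x) + Q(y) − 6, so its minimum is min P + min Q − 6.
P'(x) = 12x(x - 2)(x + 4) vanishes at x ∈ {-4, 0, 2}; Q'(y) = 4y - 4 vanishes at y ∈ {1}.
Local minima of P (where P''>0): P(-4)=-512, P(2)=-80. Local minima of Q: Q(1)=-2.
So the global minimum of V is P(-4) + Q(1) − 6 = -512 − 2 − 6 = -520, attained at (-4, 1).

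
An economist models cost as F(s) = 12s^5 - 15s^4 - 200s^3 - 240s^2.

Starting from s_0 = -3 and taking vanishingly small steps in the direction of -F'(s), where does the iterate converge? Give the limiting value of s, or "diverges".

diverges

F'(s) = 60s(s - 4)(s + 1)(s + 2), so F'(-3) = 2520.
Gradient descent moves in the -F' direction, i.e. s is decreasing.
There is no critical point below s=-3, and F' keeps the same sign, so the iterate runs off to −∞.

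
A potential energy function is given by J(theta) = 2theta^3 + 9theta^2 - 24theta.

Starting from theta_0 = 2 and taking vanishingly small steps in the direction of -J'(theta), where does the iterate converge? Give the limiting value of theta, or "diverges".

J'(theta) = 6(theta - 1)(theta + 4), so J'(2) = 36.
Gradient descent moves in the -J' direction, i.e. theta is decreasing.
The nearest critical point in that direction is theta = 1, where J'' = 30 > 0 (a local minimum). The iterate converges there.

1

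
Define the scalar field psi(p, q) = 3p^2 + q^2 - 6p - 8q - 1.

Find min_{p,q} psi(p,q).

-20

psi(p,q) separates as A(p) + B(q) − 1, so its minimum is min A + min B − 1.
A'(p) = 6p - 6 vanishes at p ∈ {1}; B'(q) = 2q - 8 vanishes at q ∈ {4}.
Local minima of A (where A''>0): A(1)=-3. Local minima of B: B(4)=-16.
So the global minimum of psi is A(1) + B(4) − 1 = -3 − 16 − 1 = -20, attained at (1, 4).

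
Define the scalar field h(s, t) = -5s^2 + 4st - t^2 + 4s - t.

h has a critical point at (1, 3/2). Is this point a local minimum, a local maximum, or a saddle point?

The Hessian of h is constant: H = [[-10, 4], [4, -2]].
det(H) = (-10)·(-2) − 4² = 4.
det(H) > 0 and tr(H) = -12 < 0, so H is negative definite and the point is a local maximum.

local maximum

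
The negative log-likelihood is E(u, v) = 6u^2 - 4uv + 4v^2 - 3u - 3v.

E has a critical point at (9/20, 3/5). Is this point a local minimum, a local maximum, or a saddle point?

local minimum

The Hessian of E is constant: H = [[12, -4], [-4, 8]].
det(H) = 12·8 − (-4)² = 80.
det(H) > 0 and tr(H) = 20 > 0, so H is positive definite and the point is a local minimum.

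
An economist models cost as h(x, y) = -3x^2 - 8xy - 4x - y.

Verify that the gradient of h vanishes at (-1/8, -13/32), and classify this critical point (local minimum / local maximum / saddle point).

∇h = (-6x - 8y - 4, -8x - 1); substituting (-1/8, -13/32) gives ∇h = (0, 0), so (-1/8, -13/32) is indeed a critical point.
The Hessian of h is constant: H = [[-6, -8], [-8, 0]].
det(H) = (-6)·0 − (-8)² = -64.
Since det(H) < 0, H is indefinite and the critical point is a saddle point.

saddle point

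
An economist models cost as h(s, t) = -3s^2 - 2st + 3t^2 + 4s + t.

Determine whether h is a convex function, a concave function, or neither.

h is quadratic, so its Hessian is the constant matrix H = [[-6, -2], [-2, 6]].
det(H) = -40, tr(H) = 0.
det(H) < 0, so H is indefinite: neither convex nor concave.

neither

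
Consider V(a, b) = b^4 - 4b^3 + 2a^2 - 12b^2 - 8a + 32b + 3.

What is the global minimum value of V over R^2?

V(a,b) separates as P(a) + Q(b) + 3, so its minimum is min P + min Q + 3.
P'(a) = 4a - 8 vanishes at a ∈ {2}; Q'(b) = 4(b - 4)(b - 1)(b + 2) vanishes at b ∈ {-2, 1, 4}.
Local minima of P (where P''>0): P(2)=-8. Local minima of Q: Q(-2)=-64, Q(4)=-64.
So the global minimum of V is P(2) + Q(-2) + 3 = -8 − 64 + 3 = -69, attained at (2, -2).

-69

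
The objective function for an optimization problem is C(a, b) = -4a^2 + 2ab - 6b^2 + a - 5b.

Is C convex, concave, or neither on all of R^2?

C is quadratic, so its Hessian is the constant matrix H = [[-8, 2], [2, -12]].
det(H) = 92, tr(H) = -20.
det(H) > 0 and tr(H) < 0, so H is negative definite everywhere: concave.

concave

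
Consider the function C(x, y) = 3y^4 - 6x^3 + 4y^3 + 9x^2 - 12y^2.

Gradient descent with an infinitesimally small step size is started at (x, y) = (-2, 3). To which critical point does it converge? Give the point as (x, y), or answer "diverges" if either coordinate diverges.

C is separable, so gradient descent decouples: x follows -∂C/∂x, y follows -∂C/∂y.
∂C/∂x = -18x(x - 1); at x=-2 this is -108, so x increases.
∂C/∂y = 12y(y - 1)(y + 2); at y=3 this is 360, so y decreases.
x converges to its nearest critical value 0 (a local min of the x-part); y converges to 1. The iterate converges to (0, 1).

(0, 1)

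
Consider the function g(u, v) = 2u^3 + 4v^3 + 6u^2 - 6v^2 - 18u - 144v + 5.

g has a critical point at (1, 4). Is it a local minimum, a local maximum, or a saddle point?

local minimum

The mixed partial ∂²g/∂u∂v is 0, so the Hessian at any point is diag(g_uu, g_vv) = diag(12(u + 1), 12(2v - 1)).
At (1, 4): H = diag(24, 84).
Both eigenvalues are positive, so H is positive definite: a local minimum.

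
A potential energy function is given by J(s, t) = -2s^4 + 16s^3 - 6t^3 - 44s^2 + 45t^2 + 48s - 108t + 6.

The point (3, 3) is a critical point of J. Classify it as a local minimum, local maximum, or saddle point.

The mixed partial ∂²J/∂s∂t is 0, so the Hessian at any point is diag(J_ss, J_tt) = diag(8(-3s^2 + 12s - 11), 18(-2t + 5)).
At (3, 3): H = diag(-16, -18).
Both eigenvalues are negative, so H is negative definite: a local maximum.

local maximum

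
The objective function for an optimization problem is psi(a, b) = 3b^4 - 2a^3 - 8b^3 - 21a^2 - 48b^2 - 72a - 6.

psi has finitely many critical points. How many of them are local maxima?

psi separates as a function of a plus a function of b, so ∇psi=0 decouples.
∂psi/∂a = -6(a + 3)(a + 4) = 0 at a ∈ {-4, -3}; ∂psi/∂b = 12b(b - 4)(b + 2) = 0 at b ∈ {-2, 0, 4}.
The Hessian is diagonal: diag(psi_aa, psi_bb). Second derivatives: psi_aa(-4)=6, psi_aa(-3)=-6; psi_bb(-2)=144, psi_bb(0)=-96, psi_bb(4)=288.
Local maxima occur where both diagonal entries negative: (-3, 0). Count: 1.

1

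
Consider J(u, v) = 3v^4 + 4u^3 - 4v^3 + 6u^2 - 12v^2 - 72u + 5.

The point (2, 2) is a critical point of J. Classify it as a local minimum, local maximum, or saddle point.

The mixed partial ∂²J/∂u∂v is 0, so the Hessian at any point is diag(J_uu, J_vv) = diag(12(2u + 1), 12(3v^2 - 2v - 2)).
At (2, 2): H = diag(60, 72).
Both eigenvalues are positive, so H is positive definite: a local minimum.

local minimum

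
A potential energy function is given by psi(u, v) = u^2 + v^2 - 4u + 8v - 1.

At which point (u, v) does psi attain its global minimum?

psi(u,v) separates as P(u) + Q(v) − 1, so its minimum is min P + min Q − 1.
P'(u) = 2u - 4 vanishes at u ∈ {2}; Q'(v) = 2v + 8 vanishes at v ∈ {-4}.
Local minima of P (where P''>0): P(2)=-4. Local minima of Q: Q(-4)=-16.
So the global minimum of psi is P(2) + Q(-4) − 1 = -4 − 16 − 1 = -21, attained at (2, -4).

(2, -4)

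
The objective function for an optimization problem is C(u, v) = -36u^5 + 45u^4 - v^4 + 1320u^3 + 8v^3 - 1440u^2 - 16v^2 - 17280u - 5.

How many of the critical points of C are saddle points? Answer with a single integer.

6

C separates as a function of u plus a function of v, so ∇C=0 decouples.
∂C/∂u = -180(u - 4)(u - 3)(u + 2)(u + 4) = 0 at u ∈ {-4, -2, 3, 4}; ∂C/∂v = -4v(v - 4)(v - 2) = 0 at v ∈ {0, 2, 4}.
The Hessian is diagonal: diag(C_uu, C_vv). Second derivatives: C_uu(-4)=20160, C_uu(-2)=-10800, C_uu(3)=6300, C_uu(4)=-8640; C_vv(0)=-32, C_vv(2)=16, C_vv(4)=-32.
Saddle points occur where the two diagonal entries have opposite signs: (-4, 0), (-4, 4), (-2, 2), (3, 0), (3, 4), (4, 2). Count: 6.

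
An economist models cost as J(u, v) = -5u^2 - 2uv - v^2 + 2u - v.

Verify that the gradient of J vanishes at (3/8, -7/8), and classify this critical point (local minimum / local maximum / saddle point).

local maximum

∇J = (-10u - 2v + 2, -2u - 2v - 1); substituting (3/8, -7/8) gives ∇J = (0, 0), so (3/8, -7/8) is indeed a critical point.
The Hessian of J is constant: H = [[-10, -2], [-2, -2]].
det(H) = (-10)·(-2) − (-2)² = 16.
det(H) > 0 and tr(H) = -12 < 0, so H is negative definite and the point is a local maximum.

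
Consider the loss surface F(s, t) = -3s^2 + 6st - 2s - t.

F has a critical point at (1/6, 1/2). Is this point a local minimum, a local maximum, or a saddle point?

The Hessian of F is constant: H = [[-6, 6], [6, 0]].
det(H) = (-6)·0 − 6² = -36.
Since det(H) < 0, H is indefinite and the critical point is a saddle point.

saddle point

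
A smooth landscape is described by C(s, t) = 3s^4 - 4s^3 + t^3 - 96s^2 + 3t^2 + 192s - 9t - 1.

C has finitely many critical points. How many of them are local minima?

C separates as a function of s plus a function of t, so ∇C=0 decouples.
∂C/∂s = 12(s - 4)(s - 1)(s + 4) = 0 at s ∈ {-4, 1, 4}; ∂C/∂t = 3(t - 1)(t + 3) = 0 at t ∈ {-3, 1}.
The Hessian is diagonal: diag(C_ss, C_tt). Second derivatives: C_ss(-4)=480, C_ss(1)=-180, C_ss(4)=288; C_tt(-3)=-12, C_tt(1)=12.
Local minima occur where both diagonal entries positive: (-4, 1), (4, 1). Count: 2.

2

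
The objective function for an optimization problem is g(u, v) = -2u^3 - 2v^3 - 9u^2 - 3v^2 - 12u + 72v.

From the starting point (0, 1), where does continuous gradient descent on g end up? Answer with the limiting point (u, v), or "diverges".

g is separable, so gradient descent decouples: u follows -∂g/∂u, v follows -∂g/∂v.
∂g/∂u = -6(u + 1)(u + 2); at u=0 this is -12, so u increases.
∂g/∂v = -6(v - 3)(v + 4); at v=1 this is 60, so v decreases.
The u-coordinate has no critical point in that direction and runs off to infinity.

diverges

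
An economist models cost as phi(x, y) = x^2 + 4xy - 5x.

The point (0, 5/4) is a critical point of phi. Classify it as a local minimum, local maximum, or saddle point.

The Hessian of phi is constant: H = [[2, 4], [4, 0]].
det(H) = 2·0 − 4² = -16.
Since det(H) < 0, H is indefinite and the critical point is a saddle point.

saddle point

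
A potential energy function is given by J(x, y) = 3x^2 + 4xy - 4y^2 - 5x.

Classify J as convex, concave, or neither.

neither

J is quadratic, so its Hessian is the constant matrix H = [[6, 4], [4, -8]].
det(H) = -64, tr(H) = -2.
det(H) < 0, so H is indefinite: neither convex nor concave.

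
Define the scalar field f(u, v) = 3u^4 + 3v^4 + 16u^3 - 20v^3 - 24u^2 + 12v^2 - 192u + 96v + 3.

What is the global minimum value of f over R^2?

f(u,v) separates as P(u) + Q(v) + 3, so its minimum is min P + min Q + 3.
P'(u) = 12(u - 2)(u + 2)(u + 4) vanishes at u ∈ {-4, -2, 2}; Q'(v) = 12(v - 4)(v - 2)(v + 1) vanishes at v ∈ {-1, 2, 4}.
Local minima of P (where P''>0): P(-4)=128, P(2)=-304. Local minima of Q: Q(-1)=-61, Q(4)=64.
So the global minimum of f is P(2) + Q(-1) + 3 = -304 − 61 + 3 = -362, attained at (2, -1).

-362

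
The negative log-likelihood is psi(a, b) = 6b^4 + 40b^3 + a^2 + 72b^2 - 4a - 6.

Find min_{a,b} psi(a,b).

-10

psi(a,b) separates as P(a) + Q(b) − 6, so its minimum is min P + min Q − 6.
P'(a) = 2a - 4 vanishes at a ∈ {2}; Q'(b) = 24b(b + 2)(b + 3) vanishes at b ∈ {-3, -2, 0}.
Local minima of P (where P''>0): P(2)=-4. Local minima of Q: Q(-3)=54, Q(0)=0.
So the global minimum of psi is P(2) + Q(0) − 6 = -4 + 0 − 6 = -10, attained at (2, 0).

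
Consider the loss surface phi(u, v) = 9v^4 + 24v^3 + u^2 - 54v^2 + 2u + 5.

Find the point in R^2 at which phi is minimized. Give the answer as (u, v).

phi(u,v) separates as P(u) + Q(v) + 5, so its minimum is min P + min Q + 5.
P'(u) = 2u + 2 vanishes at u ∈ {-1}; Q'(v) = 36v(v - 1)(v + 3) vanishes at v ∈ {-3, 0, 1}.
Local minima of P (where P''>0): P(-1)=-1. Local minima of Q: Q(-3)=-405, Q(1)=-21.
So the global minimum of phi is P(-1) + Q(-3) + 5 = -1 − 405 + 5 = -401, attained at (-1, -3).

(-1, -3)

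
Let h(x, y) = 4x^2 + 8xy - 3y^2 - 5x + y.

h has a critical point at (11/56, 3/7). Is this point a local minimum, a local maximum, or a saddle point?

saddle point

The Hessian of h is constant: H = [[8, 8], [8, -6]].
det(H) = 8·(-6) − 8² = -112.
Since det(H) < 0, H is indefinite and the critical point is a saddle point.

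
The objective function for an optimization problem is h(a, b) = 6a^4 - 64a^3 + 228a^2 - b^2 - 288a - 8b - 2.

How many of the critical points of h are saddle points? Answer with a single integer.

2

h separates as a function of a plus a function of b, so ∇h=0 decouples.
∂h/∂a = 24(a - 4)(a - 3)(a - 1) = 0 at a ∈ {1, 3, 4}; ∂h/∂b = -2(b + 4) = 0 at b ∈ {-4}.
The Hessian is diagonal: diag(h_aa, h_bb). Second derivatives: h_aa(1)=144, h_aa(3)=-48, h_aa(4)=72; h_bb(-4)=-2.
Saddle points occur where the two diagonal entries have opposite signs: (1, -4), (4, -4). Count: 2.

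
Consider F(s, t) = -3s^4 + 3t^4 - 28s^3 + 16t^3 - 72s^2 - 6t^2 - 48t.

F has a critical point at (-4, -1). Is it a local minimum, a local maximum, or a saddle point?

local maximum

The mixed partial ∂²F/∂s∂t is 0, so the Hessian at any point is diag(F_ss, F_tt) = diag(-12(3s^2 + 14s + 12), 12(3t^2 + 8t - 1)).
At (-4, -1): H = diag(-48, -72).
Both eigenvalues are negative, so H is negative definite: a local maximum.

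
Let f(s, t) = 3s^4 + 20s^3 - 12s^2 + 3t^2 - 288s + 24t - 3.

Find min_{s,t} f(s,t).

-467

f(s,t) separates as P(s) + Q(t) − 3, so its minimum is min P + min Q − 3.
P'(s) = 12(s - 2)(s + 3)(s + 4) vanishes at s ∈ {-4, -3, 2}; Q'(t) = 6(t + 4) vanishes at t ∈ {-4}.
Local minima of P (where P''>0): P(-4)=448, P(2)=-416. Local minima of Q: Q(-4)=-48.
So the global minimum of f is P(2) + Q(-4) − 3 = -416 − 48 − 3 = -467, attained at (2, -4).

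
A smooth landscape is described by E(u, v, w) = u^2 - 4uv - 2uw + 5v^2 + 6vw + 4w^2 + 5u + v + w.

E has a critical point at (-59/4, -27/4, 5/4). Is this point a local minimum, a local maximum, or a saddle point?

The Hessian is constant: H = [[2, -4, -2], [-4, 10, 6], [-2, 6, 8]].
Leading principal minors: Δ₁ = 2, Δ₂ = 4, Δ₃ = 16.
All leading minors are positive, so H is positive definite: a local minimum.

local minimum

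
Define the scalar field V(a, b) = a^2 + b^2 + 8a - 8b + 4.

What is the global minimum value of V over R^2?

-28

V(a,b) separates as P(a) + Q(b) + 4, so its minimum is min P + min Q + 4.
P'(a) = 2a + 8 vanishes at a ∈ {-4}; Q'(b) = 2b - 8 vanishes at b ∈ {4}.
Local minima of P (where P''>0): P(-4)=-16. Local minima of Q: Q(4)=-16.
So the global minimum of V is P(-4) + Q(4) + 4 = -16 − 16 + 4 = -28, attained at (-4, 4).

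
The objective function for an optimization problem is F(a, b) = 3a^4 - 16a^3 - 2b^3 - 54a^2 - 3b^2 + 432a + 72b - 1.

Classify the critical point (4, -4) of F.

local minimum

The mixed partial ∂²F/∂a∂b is 0, so the Hessian at any point is diag(F_aa, F_bb) = diag(12(3a^2 - 8a - 9), -6(2b + 1)).
At (4, -4): H = diag(84, 42).
Both eigenvalues are positive, so H is positive definite: a local minimum.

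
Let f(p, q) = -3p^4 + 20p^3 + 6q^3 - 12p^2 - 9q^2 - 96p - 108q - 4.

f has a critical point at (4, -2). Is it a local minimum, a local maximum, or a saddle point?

local maximum

The mixed partial ∂²f/∂p∂q is 0, so the Hessian at any point is diag(f_pp, f_qq) = diag(12(-3p^2 + 10p - 2), 18(2q - 1)).
At (4, -2): H = diag(-120, -90).
Both eigenvalues are negative, so H is negative definite: a local maximum.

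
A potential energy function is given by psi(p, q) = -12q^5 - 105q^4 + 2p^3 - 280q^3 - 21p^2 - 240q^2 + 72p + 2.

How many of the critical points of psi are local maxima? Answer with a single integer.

2

psi separates as a function of p plus a function of q, so ∇psi=0 decouples.
∂psi/∂p = 6(p - 4)(p - 3) = 0 at p ∈ {3, 4}; ∂psi/∂q = -60q(q + 1)(q + 2)(q + 4) = 0 at q ∈ {-4, -2, -1, 0}.
The Hessian is diagonal: diag(psi_pp, psi_qq). Second derivatives: psi_pp(3)=-6, psi_pp(4)=6; psi_qq(-4)=1440, psi_qq(-2)=-240, psi_qq(-1)=180, psi_qq(0)=-480.
Local maxima occur where both diagonal entries negative: (3, -2), (3, 0). Count: 2.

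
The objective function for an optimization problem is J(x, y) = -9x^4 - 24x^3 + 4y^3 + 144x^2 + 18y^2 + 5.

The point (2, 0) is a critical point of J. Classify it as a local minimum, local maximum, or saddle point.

saddle point

The mixed partial ∂²J/∂x∂y is 0, so the Hessian at any point is diag(J_xx, J_yy) = diag(36(-3x^2 - 4x + 8), 12(2y + 3)).
At (2, 0): H = diag(-432, 36).
The eigenvalues have opposite signs, so H is indefinite: a saddle point.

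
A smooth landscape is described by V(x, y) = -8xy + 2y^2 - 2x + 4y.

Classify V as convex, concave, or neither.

V is quadratic, so its Hessian is the constant matrix H = [[0, -8], [-8, 4]].
det(H) = -64, tr(H) = 4.
det(H) < 0, so H is indefinite: neither convex nor concave.

neither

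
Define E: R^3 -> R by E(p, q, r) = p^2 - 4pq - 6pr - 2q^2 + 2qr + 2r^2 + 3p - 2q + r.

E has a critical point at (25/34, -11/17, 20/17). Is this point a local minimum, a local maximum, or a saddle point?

The Hessian is constant: H = [[2, -4, -6], [-4, -4, 2], [-6, 2, 4]].
Leading principal minors: Δ₁ = 2, Δ₂ = -24, Δ₃ = 136.
The minors fit neither the all-positive nor the alternating-sign pattern, so H is indefinite: a saddle point.

saddle point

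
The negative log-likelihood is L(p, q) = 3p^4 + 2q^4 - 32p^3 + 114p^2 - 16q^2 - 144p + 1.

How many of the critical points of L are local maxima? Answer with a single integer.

1

L separates as a function of p plus a function of q, so ∇L=0 decouples.
∂L/∂p = 12(p - 4)(p - 3)(p - 1) = 0 at p ∈ {1, 3, 4}; ∂L/∂q = 8q(q - 2)(q + 2) = 0 at q ∈ {-2, 0, 2}.
The Hessian is diagonal: diag(L_pp, L_qq). Second derivatives: L_pp(1)=72, L_pp(3)=-24, L_pp(4)=36; L_qq(-2)=64, L_qq(0)=-32, L_qq(2)=64.
Local maxima occur where both diagonal entries negative: (3, 0). Count: 1.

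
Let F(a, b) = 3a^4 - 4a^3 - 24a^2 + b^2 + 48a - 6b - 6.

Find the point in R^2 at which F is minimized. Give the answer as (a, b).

(-2, 3)

F(a,b) separates as P(a) + Q(b) − 6, so its minimum is min P + min Q − 6.
P'(a) = 12(a - 2)(a - 1)(a + 2) vanishes at a ∈ {-2, 1, 2}; Q'(b) = 2b - 6 vanishes at b ∈ {3}.
Local minima of P (where P''>0): P(-2)=-112, P(2)=16. Local minima of Q: Q(3)=-9.
So the global minimum of F is P(-2) + Q(3) − 6 = -112 − 9 − 6 = -127, attained at (-2, 3).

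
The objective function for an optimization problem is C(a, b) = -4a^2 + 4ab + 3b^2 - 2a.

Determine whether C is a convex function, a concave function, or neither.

C is quadratic, so its Hessian is the constant matrix H = [[-8, 4], [4, 6]].
det(H) = -64, tr(H) = -2.
det(H) < 0, so H is indefinite: neither convex nor concave.

neither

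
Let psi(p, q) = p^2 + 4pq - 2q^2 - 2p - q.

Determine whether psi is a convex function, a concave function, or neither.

neither

psi is quadratic, so its Hessian is the constant matrix H = [[2, 4], [4, -4]].
det(H) = -24, tr(H) = -2.
det(H) < 0, so H is indefinite: neither convex nor concave.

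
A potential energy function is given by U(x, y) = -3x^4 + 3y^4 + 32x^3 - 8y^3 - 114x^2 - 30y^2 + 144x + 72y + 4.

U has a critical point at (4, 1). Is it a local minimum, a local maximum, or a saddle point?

local maximum

The mixed partial ∂²U/∂x∂y is 0, so the Hessian at any point is diag(U_xx, U_yy) = diag(12(-3x^2 + 16x - 19), 12(3y^2 - 4y - 5)).
At (4, 1): H = diag(-36, -72).
Both eigenvalues are negative, so H is negative definite: a local maximum.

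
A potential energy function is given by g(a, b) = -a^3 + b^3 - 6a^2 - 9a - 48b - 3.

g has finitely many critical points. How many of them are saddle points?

2

g separates as a function of a plus a function of b, so ∇g=0 decouples.
∂g/∂a = -3(a + 1)(a + 3) = 0 at a ∈ {-3, -1}; ∂g/∂b = 3(b - 4)(b + 4) = 0 at b ∈ {-4, 4}.
The Hessian is diagonal: diag(g_aa, g_bb). Second derivatives: g_aa(-3)=6, g_aa(-1)=-6; g_bb(-4)=-24, g_bb(4)=24.
Saddle points occur where the two diagonal entries have opposite signs: (-3, -4), (-1, 4). Count: 2.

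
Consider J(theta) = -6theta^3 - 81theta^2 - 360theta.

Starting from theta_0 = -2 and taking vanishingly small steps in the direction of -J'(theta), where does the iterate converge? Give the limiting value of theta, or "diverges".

diverges

J'(theta) = -18(theta + 4)(theta + 5), so J'(-2) = -108.
Gradient descent moves in the -J' direction, i.e. theta is increasing.
There is no critical point above theta=-2, and J' keeps the same sign, so the iterate runs off to +∞.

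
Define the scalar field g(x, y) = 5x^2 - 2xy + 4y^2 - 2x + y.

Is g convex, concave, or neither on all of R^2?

convex

g is quadratic, so its Hessian is the constant matrix H = [[10, -2], [-2, 8]].
det(H) = 76, tr(H) = 18.
det(H) > 0 and tr(H) > 0, so H is positive definite everywhere: convex.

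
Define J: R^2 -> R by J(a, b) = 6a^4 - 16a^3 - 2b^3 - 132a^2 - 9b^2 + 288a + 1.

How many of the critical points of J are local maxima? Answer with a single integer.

1

J separates as a function of a plus a function of b, so ∇J=0 decouples.
∂J/∂a = 24(a - 4)(a - 1)(a + 3) = 0 at a ∈ {-3, 1, 4}; ∂J/∂b = -6b(b + 3) = 0 at b ∈ {-3, 0}.
The Hessian is diagonal: diag(J_aa, J_bb). Second derivatives: J_aa(-3)=672, J_aa(1)=-288, J_aa(4)=504; J_bb(-3)=18, J_bb(0)=-18.
Local maxima occur where both diagonal entries negative: (1, 0). Count: 1.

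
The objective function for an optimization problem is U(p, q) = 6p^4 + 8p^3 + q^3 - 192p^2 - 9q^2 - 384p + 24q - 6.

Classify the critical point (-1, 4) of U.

saddle point

The mixed partial ∂²U/∂p∂q is 0, so the Hessian at any point is diag(U_pp, U_qq) = diag(24(3p^2 + 2p - 16), 6(q - 3)).
At (-1, 4): H = diag(-360, 6).
The eigenvalues have opposite signs, so H is indefinite: a saddle point.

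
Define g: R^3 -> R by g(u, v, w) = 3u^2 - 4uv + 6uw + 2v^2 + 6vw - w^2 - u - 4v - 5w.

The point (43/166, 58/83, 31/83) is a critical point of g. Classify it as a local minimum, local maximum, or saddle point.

saddle point

The Hessian is constant: H = [[6, -4, 6], [-4, 4, 6], [6, 6, -2]].
Leading principal minors: Δ₁ = 6, Δ₂ = 8, Δ₃ = -664.
The minors fit neither the all-positive nor the alternating-sign pattern, so H is indefinite: a saddle point.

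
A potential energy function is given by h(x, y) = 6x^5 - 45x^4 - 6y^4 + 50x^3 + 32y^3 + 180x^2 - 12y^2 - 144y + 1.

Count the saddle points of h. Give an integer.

h separates as a function of x plus a function of y, so ∇h=0 decouples.
∂h/∂x = 30x(x - 4)(x - 3)(x + 1) = 0 at x ∈ {-1, 0, 3, 4}; ∂h/∂y = -24(y - 3)(y - 2)(y + 1) = 0 at y ∈ {-1, 2, 3}.
The Hessian is diagonal: diag(h_xx, h_yy). Second derivatives: h_xx(-1)=-600, h_xx(0)=360, h_xx(3)=-360, h_xx(4)=600; h_yy(-1)=-288, h_yy(2)=72, h_yy(3)=-96.
Saddle points occur where the two diagonal entries have opposite signs: (-1, 2), (0, -1), (0, 3), (3, 2), (4, -1), (4, 3). Count: 6.

6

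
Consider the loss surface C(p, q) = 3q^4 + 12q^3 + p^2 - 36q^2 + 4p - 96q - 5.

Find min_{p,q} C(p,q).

-201

C(p,q) separates as A(p) + B(q) − 5, so its minimum is min A + min B − 5.
A'(p) = 2p + 4 vanishes at p ∈ {-2}; B'(q) = 12(q - 2)(q + 1)(q + 4) vanishes at q ∈ {-4, -1, 2}.
Local minima of A (where A''>0): A(-2)=-4. Local minima of B: B(-4)=-192, B(2)=-192.
So the global minimum of C is A(-2) + B(-4) − 5 = -4 − 192 − 5 = -201, attained at (-2, -4).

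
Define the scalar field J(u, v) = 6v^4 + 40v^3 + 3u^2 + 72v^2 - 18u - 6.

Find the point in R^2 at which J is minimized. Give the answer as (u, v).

(3, 0)

J(u,v) separates as P(u) + Q(v) − 6, so its minimum is min P + min Q − 6.
P'(u) = 6u - 18 vanishes at u ∈ {3}; Q'(v) = 24v(v + 2)(v + 3) vanishes at v ∈ {-3, -2, 0}.
Local minima of P (where P''>0): P(3)=-27. Local minima of Q: Q(-3)=54, Q(0)=0.
So the global minimum of J is P(3) + Q(0) − 6 = -27 + 0 − 6 = -33, attained at (3, 0).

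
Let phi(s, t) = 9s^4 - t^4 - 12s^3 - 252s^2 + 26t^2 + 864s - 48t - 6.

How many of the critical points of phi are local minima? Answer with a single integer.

2

phi separates as a function of s plus a function of t, so ∇phi=0 decouples.
∂phi/∂s = 36(s - 3)(s - 2)(s + 4) = 0 at s ∈ {-4, 2, 3}; ∂phi/∂t = -4(t - 3)(t - 1)(t + 4) = 0 at t ∈ {-4, 1, 3}.
The Hessian is diagonal: diag(phi_ss, phi_tt). Second derivatives: phi_ss(-4)=1512, phi_ss(2)=-216, phi_ss(3)=252; phi_tt(-4)=-140, phi_tt(1)=40, phi_tt(3)=-56.
Local minima occur where both diagonal entries positive: (-4, 1), (3, 1). Count: 2.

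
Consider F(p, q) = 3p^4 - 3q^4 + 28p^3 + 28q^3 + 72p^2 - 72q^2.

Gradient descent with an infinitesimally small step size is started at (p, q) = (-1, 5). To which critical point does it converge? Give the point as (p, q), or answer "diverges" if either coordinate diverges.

F is separable, so gradient descent decouples: p follows -∂F/∂p, q follows -∂F/∂q.
∂F/∂p = 12p(p + 3)(p + 4); at p=-1 this is -72, so p increases.
∂F/∂q = -12q(q - 4)(q - 3); at q=5 this is -120, so q increases.
The q-coordinate has no critical point in that direction and runs off to infinity.

diverges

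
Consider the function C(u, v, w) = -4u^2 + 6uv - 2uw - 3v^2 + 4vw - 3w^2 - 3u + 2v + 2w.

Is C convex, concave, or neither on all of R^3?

C is quadratic, so its Hessian is the constant matrix H = [[-8, 6, -2], [6, -6, 4], [-2, 4, -6]].
Leading principal minors: -8, 12, -16.
Signs alternate −, +, − ⇒ H ≺ 0 ⇒ concave.

concave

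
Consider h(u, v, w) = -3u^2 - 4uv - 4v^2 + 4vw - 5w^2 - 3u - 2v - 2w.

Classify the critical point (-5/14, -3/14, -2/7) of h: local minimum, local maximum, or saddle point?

The Hessian is constant: H = [[-6, -4, 0], [-4, -8, 4], [0, 4, -10]].
Leading principal minors: Δ₁ = -6, Δ₂ = 32, Δ₃ = -224.
The minors alternate sign starting negative (−, +, −), so H is negative definite: a local maximum.

local maximum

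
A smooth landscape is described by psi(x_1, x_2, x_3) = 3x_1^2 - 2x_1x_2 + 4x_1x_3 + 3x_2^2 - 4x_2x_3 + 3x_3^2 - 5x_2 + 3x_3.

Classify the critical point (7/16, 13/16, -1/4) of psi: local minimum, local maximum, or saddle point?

local minimum

The Hessian is constant: H = [[6, -2, 4], [-2, 6, -4], [4, -4, 6]].
Leading principal minors: Δ₁ = 6, Δ₂ = 32, Δ₃ = 64.
All leading minors are positive, so H is positive definite: a local minimum.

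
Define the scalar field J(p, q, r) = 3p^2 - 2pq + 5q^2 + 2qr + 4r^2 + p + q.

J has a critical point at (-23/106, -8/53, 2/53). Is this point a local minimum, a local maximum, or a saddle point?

local minimum

The Hessian is constant: H = [[6, -2, 0], [-2, 10, 2], [0, 2, 8]].
Leading principal minors: Δ₁ = 6, Δ₂ = 56, Δ₃ = 424.
All leading minors are positive, so H is positive definite: a local minimum.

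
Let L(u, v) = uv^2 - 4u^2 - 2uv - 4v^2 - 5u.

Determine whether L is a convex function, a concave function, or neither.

The term uv^2 is cubic, so the Hessian is not constant.
∂²L/∂v² = 2u - 8, which takes both signs as u varies (negative for sufficiently negative u). A diagonal entry of the Hessian changing sign means the Hessian is neither positive- nor negative-semidefinite on all of R^2.

neither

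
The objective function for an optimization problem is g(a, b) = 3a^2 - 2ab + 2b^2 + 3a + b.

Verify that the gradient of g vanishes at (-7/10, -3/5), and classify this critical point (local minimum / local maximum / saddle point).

∇g = (6a - 2b + 3, -2a + 4b + 1); substituting (-7/10, -3/5) gives ∇g = (0, 0), so (-7/10, -3/5) is indeed a critical point.
The Hessian of g is constant: H = [[6, -2], [-2, 4]].
det(H) = 6·4 − (-2)² = 20.
det(H) > 0 and tr(H) = 10 > 0, so H is positive definite and the point is a local minimum.

local minimum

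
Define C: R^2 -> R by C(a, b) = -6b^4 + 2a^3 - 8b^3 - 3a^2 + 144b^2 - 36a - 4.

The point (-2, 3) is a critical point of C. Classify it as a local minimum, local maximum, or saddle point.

local maximum

The mixed partial ∂²C/∂a∂b is 0, so the Hessian at any point is diag(C_aa, C_bb) = diag(6(2a - 1), 24(-3b^2 - 2b + 12)).
At (-2, 3): H = diag(-30, -504).
Both eigenvalues are negative, so H is negative definite: a local maximum.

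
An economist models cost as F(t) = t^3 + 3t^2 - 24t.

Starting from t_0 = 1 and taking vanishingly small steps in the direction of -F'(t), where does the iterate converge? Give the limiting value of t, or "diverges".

2

F'(t) = 3(t - 2)(t + 4), so F'(1) = -15.
Gradient descent moves in the -F' direction, i.e. t is increasing.
The nearest critical point in that direction is t = 2, where F'' = 18 > 0 (a local minimum). The iterate converges there.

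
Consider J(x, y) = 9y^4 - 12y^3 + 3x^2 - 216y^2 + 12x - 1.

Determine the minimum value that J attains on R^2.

J(x,y) separates as P(x) + Q(y) − 1, so its minimum is min P + min Q − 1.
P'(x) = 6x + 12 vanishes at x ∈ {-2}; Q'(y) = 36y(y - 4)(y + 3) vanishes at y ∈ {-3, 0, 4}.
Local minima of P (where P''>0): P(-2)=-12. Local minima of Q: Q(-3)=-891, Q(4)=-1920.
So the global minimum of J is P(-2) + Q(4) − 1 = -12 − 1920 − 1 = -1933, attained at (-2, 4).

-1933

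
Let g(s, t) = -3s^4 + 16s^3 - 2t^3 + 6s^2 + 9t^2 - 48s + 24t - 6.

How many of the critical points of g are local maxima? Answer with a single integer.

g separates as a function of s plus a function of t, so ∇g=0 decouples.
∂g/∂s = -12(s - 4)(s - 1)(s + 1) = 0 at s ∈ {-1, 1, 4}; ∂g/∂t = -6(t - 4)(t + 1) = 0 at t ∈ {-1, 4}.
The Hessian is diagonal: diag(g_ss, g_tt). Second derivatives: g_ss(-1)=-120, g_ss(1)=72, g_ss(4)=-180; g_tt(-1)=30, g_tt(4)=-30.
Local maxima occur where both diagonal entries negative: (-1, 4), (4, 4). Count: 2.

2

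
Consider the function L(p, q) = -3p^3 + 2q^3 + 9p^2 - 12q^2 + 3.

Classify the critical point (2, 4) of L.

saddle point

The mixed partial ∂²L/∂p∂q is 0, so the Hessian at any point is diag(L_pp, L_qq) = diag(18(-p + 1), 12(q - 2)).
At (2, 4): H = diag(-18, 24).
The eigenvalues have opposite signs, so H is indefinite: a saddle point.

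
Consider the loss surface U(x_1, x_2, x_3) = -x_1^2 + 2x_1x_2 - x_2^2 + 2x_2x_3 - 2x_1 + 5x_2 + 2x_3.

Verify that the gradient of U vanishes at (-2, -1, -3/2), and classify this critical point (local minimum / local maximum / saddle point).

saddle point

∇U = (-2x_1 + 2x_2 - 2, 2x_1 - 2x_2 + 2x_3 + 5, 2x_2 + 2); substituting (-2, -1, -3/2) gives ∇U = (0, 0, 0), so (-2, -1, -3/2) is indeed a critical point.
The Hessian is constant: H = [[-2, 2, 0], [2, -2, 2], [0, 2, 0]].
Leading principal minors: Δ₁ = -2, Δ₂ = 0, Δ₃ = 8.
The minors fit neither the all-positive nor the alternating-sign pattern, so H is indefinite: a saddle point.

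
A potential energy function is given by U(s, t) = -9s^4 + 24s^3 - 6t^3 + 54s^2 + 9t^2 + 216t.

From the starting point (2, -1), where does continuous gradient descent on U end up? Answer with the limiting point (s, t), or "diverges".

(0, -3)

U is separable, so gradient descent decouples: s follows -∂U/∂s, t follows -∂U/∂t.
∂U/∂s = -36s(s - 3)(s + 1); at s=2 this is 216, so s decreases.
∂U/∂t = -18(t - 4)(t + 3); at t=-1 this is 180, so t decreases.
s converges to its nearest critical value 0 (a local min of the s-part); t converges to -3. The iterate converges to (0, -3).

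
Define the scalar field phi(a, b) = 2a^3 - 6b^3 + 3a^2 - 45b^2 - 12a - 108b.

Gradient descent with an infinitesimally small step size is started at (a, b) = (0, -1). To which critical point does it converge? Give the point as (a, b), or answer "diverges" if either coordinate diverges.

phi is separable, so gradient descent decouples: a follows -∂phi/∂a, b follows -∂phi/∂b.
∂phi/∂a = 6(a - 1)(a + 2); at a=0 this is -12, so a increases.
∂phi/∂b = -18(b + 2)(b + 3); at b=-1 this is -36, so b increases.
The b-coordinate has no critical point in that direction and runs off to infinity.

diverges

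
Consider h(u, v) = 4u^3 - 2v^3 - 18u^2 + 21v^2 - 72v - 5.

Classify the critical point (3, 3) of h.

local minimum

The mixed partial ∂²h/∂u∂v is 0, so the Hessian at any point is diag(h_uu, h_vv) = diag(12(2u - 3), 6(-2v + 7)).
At (3, 3): H = diag(36, 6).
Both eigenvalues are positive, so H is positive definite: a local minimum.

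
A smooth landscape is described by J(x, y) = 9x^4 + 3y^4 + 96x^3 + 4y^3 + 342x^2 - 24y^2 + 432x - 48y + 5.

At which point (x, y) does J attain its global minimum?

(-1, 2)

J(x,y) separates as P(x) + Q(y) + 5, so its minimum is min P + min Q + 5.
P'(x) = 36(x + 1)(x + 3)(x + 4) vanishes at x ∈ {-4, -3, -1}; Q'(y) = 12(y - 2)(y + 1)(y + 2) vanishes at y ∈ {-2, -1, 2}.
Local minima of P (where P''>0): P(-4)=-96, P(-1)=-177. Local minima of Q: Q(-2)=16, Q(2)=-112.
So the global minimum of J is P(-1) + Q(2) + 5 = -177 − 112 + 5 = -284, attained at (-1, 2).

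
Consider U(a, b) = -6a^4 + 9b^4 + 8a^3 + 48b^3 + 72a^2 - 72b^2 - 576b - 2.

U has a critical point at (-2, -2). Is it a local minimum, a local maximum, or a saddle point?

The mixed partial ∂²U/∂a∂b is 0, so the Hessian at any point is diag(U_aa, U_bb) = diag(24(-3a^2 + 2a + 6), 36(3b^2 + 8b - 4)).
At (-2, -2): H = diag(-240, -288).
Both eigenvalues are negative, so H is negative definite: a local maximum.

local maximum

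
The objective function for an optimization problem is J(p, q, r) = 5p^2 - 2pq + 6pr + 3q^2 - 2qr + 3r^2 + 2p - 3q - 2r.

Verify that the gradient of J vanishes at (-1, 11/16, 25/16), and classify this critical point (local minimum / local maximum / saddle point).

∇J = (10p - 2q + 6r + 2, -2p + 6q - 2r - 3, 6p - 2q + 6r - 2); substituting (-1, 11/16, 25/16) gives ∇J = (0, 0, 0), so (-1, 11/16, 25/16) is indeed a critical point.
The Hessian is constant: H = [[10, -2, 6], [-2, 6, -2], [6, -2, 6]].
Leading principal minors: Δ₁ = 10, Δ₂ = 56, Δ₃ = 128.
All leading minors are positive, so H is positive definite: a local minimum.

local minimum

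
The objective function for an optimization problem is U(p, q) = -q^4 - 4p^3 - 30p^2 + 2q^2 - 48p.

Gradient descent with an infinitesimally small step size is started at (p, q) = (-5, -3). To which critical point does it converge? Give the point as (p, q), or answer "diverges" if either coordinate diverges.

diverges

U is separable, so gradient descent decouples: p follows -∂U/∂p, q follows -∂U/∂q.
∂U/∂p = -12(p + 1)(p + 4); at p=-5 this is -48, so p increases.
∂U/∂q = -4q(q - 1)(q + 1); at q=-3 this is 96, so q decreases.
The q-coordinate has no critical point in that direction and runs off to infinity.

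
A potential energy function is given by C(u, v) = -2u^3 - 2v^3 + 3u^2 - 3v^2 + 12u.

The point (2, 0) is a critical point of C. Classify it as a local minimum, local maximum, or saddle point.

local maximum

The mixed partial ∂²C/∂u∂v is 0, so the Hessian at any point is diag(C_uu, C_vv) = diag(6(-2u + 1), -6(2v + 1)).
At (2, 0): H = diag(-18, -6).
Both eigenvalues are negative, so H is negative definite: a local maximum.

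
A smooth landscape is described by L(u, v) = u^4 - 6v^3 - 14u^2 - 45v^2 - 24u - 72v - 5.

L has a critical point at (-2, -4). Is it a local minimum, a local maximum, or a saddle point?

The mixed partial ∂²L/∂u∂v is 0, so the Hessian at any point is diag(L_uu, L_vv) = diag(4(3u^2 - 7), -18(2v + 5)).
At (-2, -4): H = diag(20, 54).
Both eigenvalues are positive, so H is positive definite: a local minimum.

local minimum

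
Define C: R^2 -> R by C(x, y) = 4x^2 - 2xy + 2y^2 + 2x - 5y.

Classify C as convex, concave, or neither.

convex

C is quadratic, so its Hessian is the constant matrix H = [[8, -2], [-2, 4]].
det(H) = 28, tr(H) = 12.
det(H) > 0 and tr(H) > 0, so H is positive definite everywhere: convex.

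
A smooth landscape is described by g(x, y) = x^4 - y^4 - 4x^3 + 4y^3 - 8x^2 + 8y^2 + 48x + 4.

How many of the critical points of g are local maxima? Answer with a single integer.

2

g separates as a function of x plus a function of y, so ∇g=0 decouples.
∂g/∂x = 4(x - 3)(x - 2)(x + 2) = 0 at x ∈ {-2, 2, 3}; ∂g/∂y = -4y(y - 4)(y + 1) = 0 at y ∈ {-1, 0, 4}.
The Hessian is diagonal: diag(g_xx, g_yy). Second derivatives: g_xx(-2)=80, g_xx(2)=-16, g_xx(3)=20; g_yy(-1)=-20, g_yy(0)=16, g_yy(4)=-80.
Local maxima occur where both diagonal entries negative: (2, -1), (2, 4). Count: 2.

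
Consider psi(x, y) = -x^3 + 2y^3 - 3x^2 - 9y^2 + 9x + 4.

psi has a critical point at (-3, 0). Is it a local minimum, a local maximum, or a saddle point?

saddle point

The mixed partial ∂²psi/∂x∂y is 0, so the Hessian at any point is diag(psi_xx, psi_yy) = diag(-6(x + 1), 6(2y - 3)).
At (-3, 0): H = diag(12, -18).
The eigenvalues have opposite signs, so H is indefinite: a saddle point.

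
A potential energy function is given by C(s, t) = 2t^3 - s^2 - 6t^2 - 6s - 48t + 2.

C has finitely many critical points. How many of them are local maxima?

C separates as a function of s plus a function of t, so ∇C=0 decouples.
∂C/∂s = -2(s + 3) = 0 at s ∈ {-3}; ∂C/∂t = 6(t - 4)(t + 2) = 0 at t ∈ {-2, 4}.
The Hessian is diagonal: diag(C_ss, C_tt). Second derivatives: C_ss(-3)=-2; C_tt(-2)=-36, C_tt(4)=36.
Local maxima occur where both diagonal entries negative: (-3, -2). Count: 1.

1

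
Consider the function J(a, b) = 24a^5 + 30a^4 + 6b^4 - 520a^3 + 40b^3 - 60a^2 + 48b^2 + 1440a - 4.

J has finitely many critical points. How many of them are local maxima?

J separates as a function of a plus a function of b, so ∇J=0 decouples.
∂J/∂a = 120(a - 3)(a - 1)(a + 1)(a + 4) = 0 at a ∈ {-4, -1, 1, 3}; ∂J/∂b = 24b(b + 1)(b + 4) = 0 at b ∈ {-4, -1, 0}.
The Hessian is diagonal: diag(J_aa, J_bb). Second derivatives: J_aa(-4)=-12600, J_aa(-1)=2880, J_aa(1)=-2400, J_aa(3)=6720; J_bb(-4)=288, J_bb(-1)=-72, J_bb(0)=96.
Local maxima occur where both diagonal entries negative: (-4, -1), (1, -1). Count: 2.

2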